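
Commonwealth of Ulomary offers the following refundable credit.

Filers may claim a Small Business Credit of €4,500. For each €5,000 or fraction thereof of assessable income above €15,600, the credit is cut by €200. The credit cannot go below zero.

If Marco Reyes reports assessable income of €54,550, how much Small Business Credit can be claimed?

Small Business Credit: income exceeds €15,600 by €38,950, which is 8 full-or-partial €5,000 increments; reduction = 8 × €200 = €1,600, leaving €2,900.

€2,900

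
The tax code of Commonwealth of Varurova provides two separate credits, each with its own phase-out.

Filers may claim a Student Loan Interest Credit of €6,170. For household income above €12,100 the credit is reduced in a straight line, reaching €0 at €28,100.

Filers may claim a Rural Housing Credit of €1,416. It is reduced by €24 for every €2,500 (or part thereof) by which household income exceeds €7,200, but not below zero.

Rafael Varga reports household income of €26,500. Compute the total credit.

Student Loan Interest Credit: €26,500 is €14,400 into a €16,000 phase-out range, leaving 1,600/16,000 of the credit: €6,170 × 1,600/16,000 = €617.
Rural Housing Credit: income exceeds €7,200 by €19,300, which is 8 full-or-partial €2,500 increments; reduction = 8 × €24 = €192, leaving €1,224.
Total: €617 + €1,224 = €1,841.

€1,841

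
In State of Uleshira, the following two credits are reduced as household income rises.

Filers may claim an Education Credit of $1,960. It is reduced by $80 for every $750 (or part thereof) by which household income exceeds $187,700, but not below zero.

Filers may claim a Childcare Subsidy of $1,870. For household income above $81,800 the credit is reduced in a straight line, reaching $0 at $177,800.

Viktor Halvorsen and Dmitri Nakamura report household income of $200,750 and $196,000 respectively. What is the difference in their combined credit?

Viktor ($200,750): Education Credit: income exceeds $187,700 by $13,050, which is 18 full-or-partial $750 increments; reduction = 18 × $80 = $1,440, leaving $520. Childcare Subsidy: $200,750 is at or above $177,800, so the credit is $0. total $520 + $0 = $520
Dmitri ($196,000): Education Credit: income exceeds $187,700 by $8,300, which is 12 full-or-partial $750 increments; reduction = 12 × $80 = $960, leaving $1,000. Childcare Subsidy: $196,000 is at or above $177,800, so the credit is $0. total $1,000 + $0 = $1,000
Difference: |$520 − $1,000| = $480.

$480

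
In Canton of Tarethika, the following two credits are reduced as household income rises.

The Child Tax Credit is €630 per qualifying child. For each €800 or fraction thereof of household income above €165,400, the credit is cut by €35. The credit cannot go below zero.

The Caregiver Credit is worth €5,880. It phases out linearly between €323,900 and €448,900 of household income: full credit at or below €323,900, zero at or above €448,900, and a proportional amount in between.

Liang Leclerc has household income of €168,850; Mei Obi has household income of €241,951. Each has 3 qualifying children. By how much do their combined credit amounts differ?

Liang (€168,850): Child Tax Credit: base = 3 × €630 = €1,890. income exceeds €165,400 by €3,450, which is 5 full-or-partial €800 increments; reduction = 5 × €35 = €175, leaving €1,715. Caregiver Credit: €168,850 is at or below the €323,900 threshold, so the full €5,880 applies. total €1,715 + €5,880 = €7,595
Mei (€241,951): Child Tax Credit: base = 3 × €630 = €1,890. income exceeds €165,400 by €76,551 → 96 increments × €35 = €3,360 ≥ base, so the credit is €0. Caregiver Credit: €241,951 is at or below the €323,900 threshold, so the full €5,880 applies. total €0 + €5,880 = €5,880
Difference: |€7,595 − €5,880| = €1,715.

€1,715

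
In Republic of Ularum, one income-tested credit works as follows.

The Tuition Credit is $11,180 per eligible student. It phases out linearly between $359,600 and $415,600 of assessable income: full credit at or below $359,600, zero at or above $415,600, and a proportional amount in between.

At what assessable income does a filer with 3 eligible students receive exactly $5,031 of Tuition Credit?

$407,200

Full credit = 3 × $11,180 = $33,540.
$5,031 is 5,031/33,540 of the full $33,540, so 28,509/33,540 of the $56,000 range has been used: income = $359,600 + $56,000 × 28,509/33,540 = $407,200.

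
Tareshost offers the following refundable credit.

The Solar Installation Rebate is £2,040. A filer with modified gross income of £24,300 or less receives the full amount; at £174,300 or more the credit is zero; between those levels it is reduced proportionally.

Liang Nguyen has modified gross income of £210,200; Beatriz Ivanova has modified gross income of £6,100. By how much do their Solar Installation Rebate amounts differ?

Liang (£210,200): Solar Installation Rebate: £210,200 is at or above £174,300, so the credit is £0.
Beatriz (£6,100): Solar Installation Rebate: £6,100 is at or below the £24,300 threshold, so the full £2,040 applies.
Difference: |£0 − £2,040| = £2,040.

£2,040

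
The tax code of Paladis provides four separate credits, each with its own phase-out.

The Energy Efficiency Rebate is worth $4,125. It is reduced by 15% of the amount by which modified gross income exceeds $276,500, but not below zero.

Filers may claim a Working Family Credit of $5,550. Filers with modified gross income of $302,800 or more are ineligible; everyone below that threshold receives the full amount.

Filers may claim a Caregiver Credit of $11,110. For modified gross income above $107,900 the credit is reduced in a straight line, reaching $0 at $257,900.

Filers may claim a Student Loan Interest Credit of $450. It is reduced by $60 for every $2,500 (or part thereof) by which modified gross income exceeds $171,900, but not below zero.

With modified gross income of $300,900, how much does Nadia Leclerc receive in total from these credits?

$6,015

Energy Efficiency Rebate: 15% of the $24,400 excess over $276,500 is $3,660; credit = $4,125 − $3,660 = $465.
Working Family Credit: $300,900 is below the $302,800 cutoff, so the full $5,550 applies.
Caregiver Credit: $300,900 is at or above $257,900, so the credit is $0.
Student Loan Interest Credit: income exceeds $171,900 by $129,000 → 52 increments × $60 = $3,120 ≥ base, so the credit is $0.
Total: $465 + $5,550 + $0 + $0 = $6,015.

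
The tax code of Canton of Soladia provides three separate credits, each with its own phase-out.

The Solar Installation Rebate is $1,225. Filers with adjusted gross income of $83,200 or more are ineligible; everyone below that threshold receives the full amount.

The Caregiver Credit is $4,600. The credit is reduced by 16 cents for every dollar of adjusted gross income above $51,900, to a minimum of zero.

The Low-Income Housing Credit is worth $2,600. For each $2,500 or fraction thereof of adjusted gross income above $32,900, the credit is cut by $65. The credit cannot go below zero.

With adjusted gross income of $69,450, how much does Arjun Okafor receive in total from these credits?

$4,642

Solar Installation Rebate: $69,450 is below the $83,200 cutoff, so the full $1,225 applies.
Caregiver Credit: 16% of the $17,550 excess over $51,900 is $2,808; credit = $4,600 − $2,808 = $1,792.
Low-Income Housing Credit: income exceeds $32,900 by $36,550, which is 15 full-or-partial $2,500 increments; reduction = 15 × $65 = $975, leaving $1,625.
Total: $1,225 + $1,792 + $1,625 = $4,642.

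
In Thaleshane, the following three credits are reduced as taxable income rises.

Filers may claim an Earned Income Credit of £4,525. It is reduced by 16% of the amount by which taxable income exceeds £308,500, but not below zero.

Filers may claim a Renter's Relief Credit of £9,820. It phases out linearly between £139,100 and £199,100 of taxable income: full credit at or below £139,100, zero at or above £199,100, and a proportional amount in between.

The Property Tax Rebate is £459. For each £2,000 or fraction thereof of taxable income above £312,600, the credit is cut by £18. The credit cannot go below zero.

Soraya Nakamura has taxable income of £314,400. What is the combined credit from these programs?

Earned Income Credit: 16% of the £5,900 excess over £308,500 is £944; credit = £4,525 − £944 = £3,581.
Renter's Relief Credit: £314,400 is at or above £199,100, so the credit is £0.
Property Tax Rebate: income exceeds £312,600 by £1,800, which is 1 full-or-partial £2,000 increment; reduction = 1 × £18 = £18, leaving £441.
Total: £3,581 + £0 + £441 = £4,022.

£4,022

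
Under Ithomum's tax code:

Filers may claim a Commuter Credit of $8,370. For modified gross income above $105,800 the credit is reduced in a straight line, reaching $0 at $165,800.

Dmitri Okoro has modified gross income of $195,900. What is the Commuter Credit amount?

$0

Commuter Credit: $195,900 is at or above $165,800, so the credit is $0.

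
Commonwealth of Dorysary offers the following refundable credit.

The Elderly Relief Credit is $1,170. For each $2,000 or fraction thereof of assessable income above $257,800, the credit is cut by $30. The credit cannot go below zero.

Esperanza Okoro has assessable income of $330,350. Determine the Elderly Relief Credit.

Elderly Relief Credit: income exceeds $257,800 by $72,550, which is 37 full-or-partial $2,000 increments; reduction = 37 × $30 = $1,110, leaving $60.

$60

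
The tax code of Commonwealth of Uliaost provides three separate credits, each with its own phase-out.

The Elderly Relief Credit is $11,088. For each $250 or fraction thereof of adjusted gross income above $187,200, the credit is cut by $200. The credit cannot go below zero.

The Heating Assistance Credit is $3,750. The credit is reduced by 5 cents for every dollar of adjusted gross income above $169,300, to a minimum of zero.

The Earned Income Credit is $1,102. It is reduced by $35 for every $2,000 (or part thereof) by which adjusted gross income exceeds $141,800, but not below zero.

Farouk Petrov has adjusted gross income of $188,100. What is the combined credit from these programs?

$13,360

Elderly Relief Credit: income exceeds $187,200 by $900, which is 4 full-or-partial $250 increments; reduction = 4 × $200 = $800, leaving $10,288.
Heating Assistance Credit: 5% of the $18,800 excess over $169,300 is $940; credit = $3,750 − $940 = $2,810.
Earned Income Credit: income exceeds $141,800 by $46,300, which is 24 full-or-partial $2,000 increments; reduction = 24 × $35 = $840, leaving $262.
Total: $10,288 + $2,810 + $262 = $13,360.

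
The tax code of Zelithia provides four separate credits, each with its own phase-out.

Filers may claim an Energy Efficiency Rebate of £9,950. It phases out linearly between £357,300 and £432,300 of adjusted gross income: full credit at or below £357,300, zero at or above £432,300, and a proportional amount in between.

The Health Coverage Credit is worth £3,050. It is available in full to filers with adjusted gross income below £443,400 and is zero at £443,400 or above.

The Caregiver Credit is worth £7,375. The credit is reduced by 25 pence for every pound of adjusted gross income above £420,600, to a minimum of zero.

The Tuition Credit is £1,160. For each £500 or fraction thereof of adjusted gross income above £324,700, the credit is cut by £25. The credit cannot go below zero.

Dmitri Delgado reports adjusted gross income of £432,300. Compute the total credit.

£7,500

Energy Efficiency Rebate: £432,300 is at or above £432,300, so the credit is £0.
Health Coverage Credit: £432,300 is below the £443,400 cutoff, so the full £3,050 applies.
Caregiver Credit: 25% of the £11,700 excess over £420,600 is £2,925; credit = £7,375 − £2,925 = £4,450.
Tuition Credit: income exceeds £324,700 by £107,600 → 216 increments × £25 = £5,400 ≥ base, so the credit is £0.
Total: £0 + £3,050 + £4,450 + £0 = £7,500.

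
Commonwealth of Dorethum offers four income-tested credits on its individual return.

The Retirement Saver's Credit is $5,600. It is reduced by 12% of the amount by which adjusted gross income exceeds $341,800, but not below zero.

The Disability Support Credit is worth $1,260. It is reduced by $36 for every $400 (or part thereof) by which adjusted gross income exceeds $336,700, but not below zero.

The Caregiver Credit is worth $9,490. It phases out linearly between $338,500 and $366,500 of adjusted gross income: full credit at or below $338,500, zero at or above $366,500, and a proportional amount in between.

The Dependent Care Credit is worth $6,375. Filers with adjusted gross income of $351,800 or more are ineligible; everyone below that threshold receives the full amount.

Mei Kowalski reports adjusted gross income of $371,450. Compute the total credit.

$2,042

Retirement Saver's Credit: 12% of the $29,650 excess over $341,800 is $3,558; credit = $5,600 − $3,558 = $2,042.
Disability Support Credit: income exceeds $336,700 by $34,750 → 87 increments × $36 = $3,132 ≥ base, so the credit is $0.
Caregiver Credit: $371,450 is at or above $366,500, so the credit is $0.
Dependent Care Credit: $371,450 meets or exceeds the $351,800 cutoff, so the credit is $0.
Total: $2,042 + $0 + $0 + $0 = $2,042.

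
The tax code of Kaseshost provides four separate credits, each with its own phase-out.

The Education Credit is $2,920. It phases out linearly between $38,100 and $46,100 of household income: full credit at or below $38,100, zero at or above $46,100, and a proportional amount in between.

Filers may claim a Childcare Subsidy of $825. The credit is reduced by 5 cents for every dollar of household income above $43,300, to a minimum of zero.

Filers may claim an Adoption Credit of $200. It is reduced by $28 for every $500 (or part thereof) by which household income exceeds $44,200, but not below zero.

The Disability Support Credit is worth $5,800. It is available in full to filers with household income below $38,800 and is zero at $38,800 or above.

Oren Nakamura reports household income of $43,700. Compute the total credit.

Education Credit: $43,700 is $5,600 into a $8,000 phase-out range, leaving 2,400/8,000 of the credit: $2,920 × 2,400/8,000 = $876.
Childcare Subsidy: 5% of the $400 excess over $43,300 is $20; credit = $825 − $20 = $805.
Adoption Credit: $43,700 is at or below the $44,200 threshold, so the full $200 applies.
Disability Support Credit: $43,700 meets or exceeds the $38,800 cutoff, so the credit is $0.
Total: $876 + $805 + $200 + $0 = $1,881.

$1,881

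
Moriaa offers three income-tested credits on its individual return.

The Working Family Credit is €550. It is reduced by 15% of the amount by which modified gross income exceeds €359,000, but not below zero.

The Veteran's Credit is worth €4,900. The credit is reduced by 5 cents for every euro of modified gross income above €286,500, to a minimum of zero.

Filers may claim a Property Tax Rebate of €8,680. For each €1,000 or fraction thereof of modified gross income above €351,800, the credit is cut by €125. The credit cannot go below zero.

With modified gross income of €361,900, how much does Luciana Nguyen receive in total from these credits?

€8,550

Working Family Credit: 15% of the €2,900 excess over €359,000 is €435; credit = €550 − €435 = €115.
Veteran's Credit: 5% of the €75,400 excess over €286,500 is €3,770; credit = €4,900 − €3,770 = €1,130.
Property Tax Rebate: income exceeds €351,800 by €10,100, which is 11 full-or-partial €1,000 increments; reduction = 11 × €125 = €1,375, leaving €7,305.
Total: €115 + €1,130 + €7,305 = €8,550.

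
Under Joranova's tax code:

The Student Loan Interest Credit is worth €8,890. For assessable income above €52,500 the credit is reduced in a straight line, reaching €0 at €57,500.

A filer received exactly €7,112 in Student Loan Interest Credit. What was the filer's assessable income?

€53,500

€7,112 is 7,112/8,890 of the full €8,890, so 1,778/8,890 of the €5,000 range has been used: income = €52,500 + €5,000 × 1,778/8,890 = €53,500.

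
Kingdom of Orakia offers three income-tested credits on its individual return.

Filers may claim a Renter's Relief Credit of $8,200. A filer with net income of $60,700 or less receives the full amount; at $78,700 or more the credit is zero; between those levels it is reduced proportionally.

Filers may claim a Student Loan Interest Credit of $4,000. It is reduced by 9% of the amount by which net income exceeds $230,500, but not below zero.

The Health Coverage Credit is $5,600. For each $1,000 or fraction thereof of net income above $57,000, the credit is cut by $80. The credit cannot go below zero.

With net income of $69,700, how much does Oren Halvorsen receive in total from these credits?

Renter's Relief Credit: $69,700 is $9,000 into a $18,000 phase-out range, leaving 9,000/18,000 of the credit: $8,200 × 9,000/18,000 = $4,100.
Student Loan Interest Credit: $69,700 is at or below the $230,500 threshold, so the full $4,000 applies.
Health Coverage Credit: income exceeds $57,000 by $12,700, which is 13 full-or-partial $1,000 increments; reduction = 13 × $80 = $1,040, leaving $4,560.
Total: $4,100 + $4,000 + $4,560 = $12,660.

$12,660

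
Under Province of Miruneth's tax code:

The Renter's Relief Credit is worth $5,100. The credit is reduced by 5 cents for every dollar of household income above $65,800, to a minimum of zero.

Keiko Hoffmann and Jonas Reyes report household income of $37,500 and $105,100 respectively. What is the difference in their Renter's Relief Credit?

$1,965

Keiko ($37,500): Renter's Relief Credit: $37,500 is at or below the $65,800 threshold, so the full $5,100 applies.
Jonas ($105,100): Renter's Relief Credit: 5% of the $39,300 excess over $65,800 is $1,965; credit = $5,100 − $1,965 = $3,135.
Difference: |$5,100 − $3,135| = $1,965.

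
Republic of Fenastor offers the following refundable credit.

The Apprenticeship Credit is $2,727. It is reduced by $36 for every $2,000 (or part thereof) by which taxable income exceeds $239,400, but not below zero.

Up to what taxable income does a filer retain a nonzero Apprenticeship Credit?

After 75 increments the reduction is 75 × $36 = $2,700, leaving $27; one more increment wipes it out. Increment 75 ends at excess 75 × $2,000 = $150,000, so the highest qualifying income is $239,400 + $150,000 = $389,400.

$389,400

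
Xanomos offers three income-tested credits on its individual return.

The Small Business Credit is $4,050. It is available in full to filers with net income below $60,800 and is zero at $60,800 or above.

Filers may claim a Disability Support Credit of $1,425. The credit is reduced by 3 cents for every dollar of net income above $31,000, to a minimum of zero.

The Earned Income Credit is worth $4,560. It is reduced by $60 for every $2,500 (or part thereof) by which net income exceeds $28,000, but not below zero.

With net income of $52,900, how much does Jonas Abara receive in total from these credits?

$8,778

Small Business Credit: $52,900 is below the $60,800 cutoff, so the full $4,050 applies.
Disability Support Credit: 3% of the $21,900 excess over $31,000 is $657; credit = $1,425 − $657 = $768.
Earned Income Credit: income exceeds $28,000 by $24,900, which is 10 full-or-partial $2,500 increments; reduction = 10 × $60 = $600, leaving $3,960.
Total: $4,050 + $768 + $3,960 = $8,778.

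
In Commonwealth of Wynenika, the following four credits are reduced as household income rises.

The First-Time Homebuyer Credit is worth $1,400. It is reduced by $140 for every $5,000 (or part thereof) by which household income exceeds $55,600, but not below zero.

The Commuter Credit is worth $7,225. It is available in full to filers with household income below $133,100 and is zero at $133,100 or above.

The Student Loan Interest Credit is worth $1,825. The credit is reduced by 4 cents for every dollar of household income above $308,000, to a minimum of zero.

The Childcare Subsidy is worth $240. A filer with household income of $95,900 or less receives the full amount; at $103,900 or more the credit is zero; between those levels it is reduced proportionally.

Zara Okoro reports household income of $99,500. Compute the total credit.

First-Time Homebuyer Credit: income exceeds $55,600 by $43,900, which is 9 full-or-partial $5,000 increments; reduction = 9 × $140 = $1,260, leaving $140.
Commuter Credit: $99,500 is below the $133,100 cutoff, so the full $7,225 applies.
Student Loan Interest Credit: $99,500 is at or below the $308,000 threshold, so the full $1,825 applies.
Childcare Subsidy: $99,500 is $3,600 into a $8,000 phase-out range, leaving 4,400/8,000 of the credit: $240 × 4,400/8,000 = $132.
Total: $140 + $7,225 + $1,825 + $132 = $9,322.

$9,322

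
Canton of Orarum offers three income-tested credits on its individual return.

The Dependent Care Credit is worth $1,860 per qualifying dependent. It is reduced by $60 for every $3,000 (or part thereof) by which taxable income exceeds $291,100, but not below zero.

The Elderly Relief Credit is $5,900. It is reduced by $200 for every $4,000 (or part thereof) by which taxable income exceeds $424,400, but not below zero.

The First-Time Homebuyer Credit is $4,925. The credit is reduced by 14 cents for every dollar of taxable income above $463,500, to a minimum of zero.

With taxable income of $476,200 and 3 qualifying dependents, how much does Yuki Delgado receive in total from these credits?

$8,307

Dependent Care Credit: base = 3 × $1,860 = $5,580. income exceeds $291,100 by $185,100, which is 62 full-or-partial $3,000 increments; reduction = 62 × $60 = $3,720, leaving $1,860.
Elderly Relief Credit: income exceeds $424,400 by $51,800, which is 13 full-or-partial $4,000 increments; reduction = 13 × $200 = $2,600, leaving $3,300.
First-Time Homebuyer Credit: 14% of the $12,700 excess over $463,500 is $1,778; credit = $4,925 − $1,778 = $3,147.
Total: $1,860 + $3,300 + $3,147 = $8,307.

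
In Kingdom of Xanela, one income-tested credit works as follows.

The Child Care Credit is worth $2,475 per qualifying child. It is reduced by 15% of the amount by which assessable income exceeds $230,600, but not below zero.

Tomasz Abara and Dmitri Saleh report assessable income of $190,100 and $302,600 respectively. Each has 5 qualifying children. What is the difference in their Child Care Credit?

Tomasz ($190,100): Child Care Credit: base = 5 × $2,475 = $12,375. $190,100 is at or below the $230,600 threshold, so the full $12,375 applies.
Dmitri ($302,600): Child Care Credit: base = 5 × $2,475 = $12,375. 15% of the $72,000 excess over $230,600 is $10,800; credit = $12,375 − $10,800 = $1,575.
Difference: |$12,375 − $1,575| = $10,800.

$10,800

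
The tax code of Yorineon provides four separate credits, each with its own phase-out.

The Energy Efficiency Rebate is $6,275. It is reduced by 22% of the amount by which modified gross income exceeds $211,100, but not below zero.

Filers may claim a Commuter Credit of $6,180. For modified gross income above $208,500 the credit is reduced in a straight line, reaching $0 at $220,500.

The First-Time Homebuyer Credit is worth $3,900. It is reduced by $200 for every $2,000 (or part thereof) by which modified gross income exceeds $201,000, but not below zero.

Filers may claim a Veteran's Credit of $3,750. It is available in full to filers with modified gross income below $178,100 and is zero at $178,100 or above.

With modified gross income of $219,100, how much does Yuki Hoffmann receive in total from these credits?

Energy Efficiency Rebate: 22% of the $8,000 excess over $211,100 is $1,760; credit = $6,275 − $1,760 = $4,515.
Commuter Credit: $219,100 is $10,600 into a $12,000 phase-out range, leaving 1,400/12,000 of the credit: $6,180 × 1,400/12,000 = $721.
First-Time Homebuyer Credit: income exceeds $201,000 by $18,100, which is 10 full-or-partial $2,000 increments; reduction = 10 × $200 = $2,000, leaving $1,900.
Veteran's Credit: $219,100 meets or exceeds the $178,100 cutoff, so the credit is $0.
Total: $4,515 + $721 + $1,900 + $0 = $7,136.

$7,136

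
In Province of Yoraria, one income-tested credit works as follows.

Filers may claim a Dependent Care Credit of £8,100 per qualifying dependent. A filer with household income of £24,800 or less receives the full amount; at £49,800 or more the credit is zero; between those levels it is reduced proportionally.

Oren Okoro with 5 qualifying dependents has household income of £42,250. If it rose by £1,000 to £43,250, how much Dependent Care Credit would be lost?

£1,620

At £42,250 — base = 5 × £8,100 = £40,500. £42,250 is £17,450 into a £25,000 phase-out range, leaving 7,550/25,000 of the credit: £40,500 × 7,550/25,000 = £12,231.
At £43,250 — base = 5 × £8,100 = £40,500. £43,250 is £18,450 into a £25,000 phase-out range, leaving 6,550/25,000 of the credit: £40,500 × 6,550/25,000 = £10,611.
Lost: £12,231 − £10,611 = £1,620.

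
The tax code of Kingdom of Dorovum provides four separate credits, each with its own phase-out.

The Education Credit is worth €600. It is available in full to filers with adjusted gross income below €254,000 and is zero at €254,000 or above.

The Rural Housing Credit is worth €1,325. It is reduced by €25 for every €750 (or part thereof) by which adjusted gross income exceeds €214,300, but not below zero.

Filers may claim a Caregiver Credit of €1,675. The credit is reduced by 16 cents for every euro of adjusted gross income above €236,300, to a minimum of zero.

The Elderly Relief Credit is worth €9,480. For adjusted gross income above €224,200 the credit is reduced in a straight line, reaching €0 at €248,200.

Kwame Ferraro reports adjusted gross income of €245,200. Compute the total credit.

Education Credit: €245,200 is below the €254,000 cutoff, so the full €600 applies.
Rural Housing Credit: income exceeds €214,300 by €30,900, which is 42 full-or-partial €750 increments; reduction = 42 × €25 = €1,050, leaving €275.
Caregiver Credit: 16% of the €8,900 excess over €236,300 is €1,424; credit = €1,675 − €1,424 = €251.
Elderly Relief Credit: €245,200 is €21,000 into a €24,000 phase-out range, leaving 3,000/24,000 of the credit: €9,480 × 3,000/24,000 = €1,185.
Total: €600 + €275 + €251 + €1,185 = €2,311.

€2,311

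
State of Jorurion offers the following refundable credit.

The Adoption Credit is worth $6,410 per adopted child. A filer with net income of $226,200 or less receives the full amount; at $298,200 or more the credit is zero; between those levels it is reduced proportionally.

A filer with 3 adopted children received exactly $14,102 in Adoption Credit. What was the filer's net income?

$245,400

Full credit = 3 × $6,410 = $19,230.
$14,102 is 14,102/19,230 of the full $19,230, so 5,128/19,230 of the $72,000 range has been used: income = $226,200 + $72,000 × 5,128/19,230 = $245,400.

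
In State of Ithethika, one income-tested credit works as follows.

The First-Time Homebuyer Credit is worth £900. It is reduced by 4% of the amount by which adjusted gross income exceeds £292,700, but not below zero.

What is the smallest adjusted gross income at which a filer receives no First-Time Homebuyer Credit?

The credit falls by 4% of each pound above £292,700, so it reaches zero when the excess is £900 / 4% = £22,500: income = £292,700 + £22,500 = £315,200.

£315,200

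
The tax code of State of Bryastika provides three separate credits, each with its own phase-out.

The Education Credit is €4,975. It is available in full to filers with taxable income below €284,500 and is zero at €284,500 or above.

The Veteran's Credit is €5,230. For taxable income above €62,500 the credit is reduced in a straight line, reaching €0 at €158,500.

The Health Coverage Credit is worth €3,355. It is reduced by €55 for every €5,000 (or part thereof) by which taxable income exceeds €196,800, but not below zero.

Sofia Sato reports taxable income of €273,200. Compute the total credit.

€7,450

Education Credit: €273,200 is below the €284,500 cutoff, so the full €4,975 applies.
Veteran's Credit: €273,200 is at or above €158,500, so the credit is €0.
Health Coverage Credit: income exceeds €196,800 by €76,400, which is 16 full-or-partial €5,000 increments; reduction = 16 × €55 = €880, leaving €2,475.
Total: €4,975 + €0 + €2,475 = €7,450.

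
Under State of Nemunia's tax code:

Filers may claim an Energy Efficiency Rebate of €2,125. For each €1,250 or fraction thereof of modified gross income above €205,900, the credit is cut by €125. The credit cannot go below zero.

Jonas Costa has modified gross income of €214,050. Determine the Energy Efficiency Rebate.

Energy Efficiency Rebate: income exceeds €205,900 by €8,150, which is 7 full-or-partial €1,250 increments; reduction = 7 × €125 = €875, leaving €1,250.

€1,250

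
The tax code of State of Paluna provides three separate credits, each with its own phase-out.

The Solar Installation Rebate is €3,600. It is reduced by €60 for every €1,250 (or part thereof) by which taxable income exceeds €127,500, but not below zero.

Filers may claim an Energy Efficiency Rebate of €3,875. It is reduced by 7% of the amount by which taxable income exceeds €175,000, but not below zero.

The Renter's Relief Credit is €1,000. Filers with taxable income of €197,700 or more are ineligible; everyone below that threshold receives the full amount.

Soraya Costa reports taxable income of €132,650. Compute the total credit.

€8,175

Solar Installation Rebate: income exceeds €127,500 by €5,150, which is 5 full-or-partial €1,250 increments; reduction = 5 × €60 = €300, leaving €3,300.
Energy Efficiency Rebate: €132,650 is at or below the €175,000 threshold, so the full €3,875 applies.
Renter's Relief Credit: €132,650 is below the €197,700 cutoff, so the full €1,000 applies.
Total: €3,300 + €3,875 + €1,000 = €8,175.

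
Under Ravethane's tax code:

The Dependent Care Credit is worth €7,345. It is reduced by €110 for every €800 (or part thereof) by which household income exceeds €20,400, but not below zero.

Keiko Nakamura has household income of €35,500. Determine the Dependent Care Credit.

Dependent Care Credit: income exceeds €20,400 by €15,100, which is 19 full-or-partial €800 increments; reduction = 19 × €110 = €2,090, leaving €5,255.

€5,255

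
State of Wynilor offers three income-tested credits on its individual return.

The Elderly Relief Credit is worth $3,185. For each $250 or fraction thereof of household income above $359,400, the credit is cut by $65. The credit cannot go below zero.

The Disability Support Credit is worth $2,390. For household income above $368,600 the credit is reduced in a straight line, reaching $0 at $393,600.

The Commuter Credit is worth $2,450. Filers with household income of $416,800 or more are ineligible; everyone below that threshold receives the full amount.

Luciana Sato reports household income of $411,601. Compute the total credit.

Elderly Relief Credit: income exceeds $359,400 by $52,201 → 209 increments × $65 = $13,585 ≥ base, so the credit is $0.
Disability Support Credit: $411,601 is at or above $393,600, so the credit is $0.
Commuter Credit: $411,601 is below the $416,800 cutoff, so the full $2,450 applies.
Total: $0 + $0 + $2,450 = $2,450.

$2,450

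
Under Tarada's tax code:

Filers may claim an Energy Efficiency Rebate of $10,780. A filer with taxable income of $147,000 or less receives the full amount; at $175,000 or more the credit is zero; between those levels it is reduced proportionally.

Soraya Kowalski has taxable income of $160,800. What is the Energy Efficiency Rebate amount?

Energy Efficiency Rebate: $160,800 is $13,800 into a $28,000 phase-out range, leaving 14,200/28,000 of the credit: $10,780 × 14,200/28,000 = $5,467.

$5,467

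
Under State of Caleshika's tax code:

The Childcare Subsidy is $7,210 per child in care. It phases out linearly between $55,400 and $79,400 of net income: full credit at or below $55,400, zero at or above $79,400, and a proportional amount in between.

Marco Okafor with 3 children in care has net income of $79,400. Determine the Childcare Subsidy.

Childcare Subsidy: base = 3 × $7,210 = $21,630. $79,400 is at or above $79,400, so the credit is $0.

$0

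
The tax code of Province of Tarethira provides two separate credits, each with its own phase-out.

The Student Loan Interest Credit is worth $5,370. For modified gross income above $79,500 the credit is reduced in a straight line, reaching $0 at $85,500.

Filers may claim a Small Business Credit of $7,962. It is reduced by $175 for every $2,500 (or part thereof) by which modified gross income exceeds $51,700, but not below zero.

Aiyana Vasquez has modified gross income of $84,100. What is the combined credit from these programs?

$6,940

Student Loan Interest Credit: $84,100 is $4,600 into a $6,000 phase-out range, leaving 1,400/6,000 of the credit: $5,370 × 1,400/6,000 = $1,253.
Small Business Credit: income exceeds $51,700 by $32,400, which is 13 full-or-partial $2,500 increments; reduction = 13 × $175 = $2,275, leaving $5,687.
Total: $1,253 + $5,687 = $6,940.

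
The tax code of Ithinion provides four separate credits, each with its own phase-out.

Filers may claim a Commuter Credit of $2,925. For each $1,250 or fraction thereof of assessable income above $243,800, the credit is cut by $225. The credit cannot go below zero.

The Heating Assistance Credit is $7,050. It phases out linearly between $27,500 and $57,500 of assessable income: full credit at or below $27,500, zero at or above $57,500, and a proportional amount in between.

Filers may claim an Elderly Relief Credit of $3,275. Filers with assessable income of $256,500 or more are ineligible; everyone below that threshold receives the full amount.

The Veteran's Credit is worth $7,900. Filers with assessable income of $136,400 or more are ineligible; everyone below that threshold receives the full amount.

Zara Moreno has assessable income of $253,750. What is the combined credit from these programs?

Commuter Credit: income exceeds $243,800 by $9,950, which is 8 full-or-partial $1,250 increments; reduction = 8 × $225 = $1,800, leaving $1,125.
Heating Assistance Credit: $253,750 is at or above $57,500, so the credit is $0.
Elderly Relief Credit: $253,750 is below the $256,500 cutoff, so the full $3,275 applies.
Veteran's Credit: $253,750 meets or exceeds the $136,400 cutoff, so the credit is $0.
Total: $1,125 + $0 + $3,275 + $0 = $4,400.

$4,400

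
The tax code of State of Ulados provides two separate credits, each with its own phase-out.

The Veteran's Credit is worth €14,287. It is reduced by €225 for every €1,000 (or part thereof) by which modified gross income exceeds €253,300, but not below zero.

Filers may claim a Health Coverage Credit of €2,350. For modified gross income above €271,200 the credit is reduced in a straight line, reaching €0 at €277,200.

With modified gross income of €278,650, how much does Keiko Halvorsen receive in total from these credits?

Veteran's Credit: income exceeds €253,300 by €25,350, which is 26 full-or-partial €1,000 increments; reduction = 26 × €225 = €5,850, leaving €8,437.
Health Coverage Credit: €278,650 is at or above €277,200, so the credit is €0.
Total: €8,437 + €0 = €8,437.

€8,437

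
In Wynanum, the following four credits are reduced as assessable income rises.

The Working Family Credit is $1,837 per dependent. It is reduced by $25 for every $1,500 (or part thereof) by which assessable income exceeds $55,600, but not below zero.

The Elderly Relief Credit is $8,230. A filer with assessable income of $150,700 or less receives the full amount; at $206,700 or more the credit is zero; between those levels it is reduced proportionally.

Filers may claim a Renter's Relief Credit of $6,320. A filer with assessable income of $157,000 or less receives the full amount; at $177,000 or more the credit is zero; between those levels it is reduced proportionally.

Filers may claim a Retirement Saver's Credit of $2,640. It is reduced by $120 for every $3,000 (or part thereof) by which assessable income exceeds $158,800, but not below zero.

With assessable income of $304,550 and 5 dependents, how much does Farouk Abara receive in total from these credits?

$5,035

Working Family Credit: base = 5 × $1,837 = $9,185. income exceeds $55,600 by $248,950, which is 166 full-or-partial $1,500 increments; reduction = 166 × $25 = $4,150, leaving $5,035.
Elderly Relief Credit: $304,550 is at or above $206,700, so the credit is $0.
Renter's Relief Credit: $304,550 is at or above $177,000, so the credit is $0.
Retirement Saver's Credit: income exceeds $158,800 by $145,750 → 49 increments × $120 = $5,880 ≥ base, so the credit is $0.
Total: $5,035 + $0 + $0 + $0 = $5,035.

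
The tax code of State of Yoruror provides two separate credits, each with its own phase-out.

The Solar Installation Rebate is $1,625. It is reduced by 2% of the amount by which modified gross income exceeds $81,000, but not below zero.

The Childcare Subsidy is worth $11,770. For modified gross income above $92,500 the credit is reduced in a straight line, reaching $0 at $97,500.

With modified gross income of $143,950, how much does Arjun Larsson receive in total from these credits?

$366

Solar Installation Rebate: 2% of the $62,950 excess over $81,000 is $1,259; credit = $1,625 − $1,259 = $366.
Childcare Subsidy: $143,950 is at or above $97,500, so the credit is $0.
Total: $366 + $0 = $366.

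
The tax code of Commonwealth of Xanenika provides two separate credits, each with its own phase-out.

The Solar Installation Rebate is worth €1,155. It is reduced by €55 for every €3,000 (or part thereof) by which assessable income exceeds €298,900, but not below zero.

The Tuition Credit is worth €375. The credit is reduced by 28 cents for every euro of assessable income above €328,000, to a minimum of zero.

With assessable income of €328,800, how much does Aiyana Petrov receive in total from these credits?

Solar Installation Rebate: income exceeds €298,900 by €29,900, which is 10 full-or-partial €3,000 increments; reduction = 10 × €55 = €550, leaving €605.
Tuition Credit: 28% of the €800 excess over €328,000 is €224; credit = €375 − €224 = €151.
Total: €605 + €151 = €756.

€756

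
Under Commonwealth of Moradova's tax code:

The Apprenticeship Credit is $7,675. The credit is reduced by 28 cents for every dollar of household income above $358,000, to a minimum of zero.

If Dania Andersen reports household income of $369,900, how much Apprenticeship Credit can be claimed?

$4,343

Apprenticeship Credit: 28% of the $11,900 excess over $358,000 is $3,332; credit = $7,675 − $3,332 = $4,343.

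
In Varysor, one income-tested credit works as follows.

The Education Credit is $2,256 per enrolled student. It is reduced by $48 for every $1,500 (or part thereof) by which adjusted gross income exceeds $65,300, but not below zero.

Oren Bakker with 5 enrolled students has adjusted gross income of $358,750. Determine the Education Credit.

Education Credit: base = 5 × $2,256 = $11,280. income exceeds $65,300 by $293,450, which is 196 full-or-partial $1,500 increments; reduction = 196 × $48 = $9,408, leaving $1,872.

$1,872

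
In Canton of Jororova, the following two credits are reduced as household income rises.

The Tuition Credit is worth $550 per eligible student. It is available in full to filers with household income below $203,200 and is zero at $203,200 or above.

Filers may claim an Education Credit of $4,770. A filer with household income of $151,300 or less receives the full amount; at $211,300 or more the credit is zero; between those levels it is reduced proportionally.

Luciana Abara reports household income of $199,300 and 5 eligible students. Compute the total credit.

$3,704

Tuition Credit: base = 5 × $550 = $2,750. $199,300 is below the $203,200 cutoff, so the full $2,750 applies.
Education Credit: $199,300 is $48,000 into a $60,000 phase-out range, leaving 12,000/60,000 of the credit: $4,770 × 12,000/60,000 = $954.
Total: $2,750 + $954 = $3,704.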